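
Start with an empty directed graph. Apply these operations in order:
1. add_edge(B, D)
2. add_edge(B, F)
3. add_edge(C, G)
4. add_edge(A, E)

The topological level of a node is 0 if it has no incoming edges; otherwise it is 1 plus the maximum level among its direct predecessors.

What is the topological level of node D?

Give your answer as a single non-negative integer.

Answer: 1

Derivation:
Op 1: add_edge(B, D). Edges now: 1
Op 2: add_edge(B, F). Edges now: 2
Op 3: add_edge(C, G). Edges now: 3
Op 4: add_edge(A, E). Edges now: 4
Compute levels (Kahn BFS):
  sources (in-degree 0): A, B, C
  process A: level=0
    A->E: in-degree(E)=0, level(E)=1, enqueue
  process B: level=0
    B->D: in-degree(D)=0, level(D)=1, enqueue
    B->F: in-degree(F)=0, level(F)=1, enqueue
  process C: level=0
    C->G: in-degree(G)=0, level(G)=1, enqueue
  process E: level=1
  process D: level=1
  process F: level=1
  process G: level=1
All levels: A:0, B:0, C:0, D:1, E:1, F:1, G:1
level(D) = 1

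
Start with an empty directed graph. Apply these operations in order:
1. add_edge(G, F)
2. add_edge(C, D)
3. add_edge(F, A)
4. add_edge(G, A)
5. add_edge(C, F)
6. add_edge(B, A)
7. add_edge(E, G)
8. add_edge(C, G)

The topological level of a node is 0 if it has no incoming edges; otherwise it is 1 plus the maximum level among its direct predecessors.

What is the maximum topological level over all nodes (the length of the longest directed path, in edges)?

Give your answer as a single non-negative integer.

Op 1: add_edge(G, F). Edges now: 1
Op 2: add_edge(C, D). Edges now: 2
Op 3: add_edge(F, A). Edges now: 3
Op 4: add_edge(G, A). Edges now: 4
Op 5: add_edge(C, F). Edges now: 5
Op 6: add_edge(B, A). Edges now: 6
Op 7: add_edge(E, G). Edges now: 7
Op 8: add_edge(C, G). Edges now: 8
Compute levels (Kahn BFS):
  sources (in-degree 0): B, C, E
  process B: level=0
    B->A: in-degree(A)=2, level(A)>=1
  process C: level=0
    C->D: in-degree(D)=0, level(D)=1, enqueue
    C->F: in-degree(F)=1, level(F)>=1
    C->G: in-degree(G)=1, level(G)>=1
  process E: level=0
    E->G: in-degree(G)=0, level(G)=1, enqueue
  process D: level=1
  process G: level=1
    G->A: in-degree(A)=1, level(A)>=2
    G->F: in-degree(F)=0, level(F)=2, enqueue
  process F: level=2
    F->A: in-degree(A)=0, level(A)=3, enqueue
  process A: level=3
All levels: A:3, B:0, C:0, D:1, E:0, F:2, G:1
max level = 3

Answer: 3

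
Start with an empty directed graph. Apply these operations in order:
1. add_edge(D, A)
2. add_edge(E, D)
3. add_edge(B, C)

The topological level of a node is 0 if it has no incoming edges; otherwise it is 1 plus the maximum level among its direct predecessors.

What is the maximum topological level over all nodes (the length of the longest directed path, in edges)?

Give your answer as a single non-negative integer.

Answer: 2

Derivation:
Op 1: add_edge(D, A). Edges now: 1
Op 2: add_edge(E, D). Edges now: 2
Op 3: add_edge(B, C). Edges now: 3
Compute levels (Kahn BFS):
  sources (in-degree 0): B, E
  process B: level=0
    B->C: in-degree(C)=0, level(C)=1, enqueue
  process E: level=0
    E->D: in-degree(D)=0, level(D)=1, enqueue
  process C: level=1
  process D: level=1
    D->A: in-degree(A)=0, level(A)=2, enqueue
  process A: level=2
All levels: A:2, B:0, C:1, D:1, E:0
max level = 2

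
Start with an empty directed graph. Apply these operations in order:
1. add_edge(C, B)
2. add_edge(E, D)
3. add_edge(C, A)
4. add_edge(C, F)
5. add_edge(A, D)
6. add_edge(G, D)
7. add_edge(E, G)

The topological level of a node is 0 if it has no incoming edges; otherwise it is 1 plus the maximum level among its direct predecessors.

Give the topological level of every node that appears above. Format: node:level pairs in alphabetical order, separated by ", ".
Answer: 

Answer: A:1, B:1, C:0, D:2, E:0, F:1, G:1

Derivation:
Op 1: add_edge(C, B). Edges now: 1
Op 2: add_edge(E, D). Edges now: 2
Op 3: add_edge(C, A). Edges now: 3
Op 4: add_edge(C, F). Edges now: 4
Op 5: add_edge(A, D). Edges now: 5
Op 6: add_edge(G, D). Edges now: 6
Op 7: add_edge(E, G). Edges now: 7
Compute levels (Kahn BFS):
  sources (in-degree 0): C, E
  process C: level=0
    C->A: in-degree(A)=0, level(A)=1, enqueue
    C->B: in-degree(B)=0, level(B)=1, enqueue
    C->F: in-degree(F)=0, level(F)=1, enqueue
  process E: level=0
    E->D: in-degree(D)=2, level(D)>=1
    E->G: in-degree(G)=0, level(G)=1, enqueue
  process A: level=1
    A->D: in-degree(D)=1, level(D)>=2
  process B: level=1
  process F: level=1
  process G: level=1
    G->D: in-degree(D)=0, level(D)=2, enqueue
  process D: level=2
All levels: A:1, B:1, C:0, D:2, E:0, F:1, G:1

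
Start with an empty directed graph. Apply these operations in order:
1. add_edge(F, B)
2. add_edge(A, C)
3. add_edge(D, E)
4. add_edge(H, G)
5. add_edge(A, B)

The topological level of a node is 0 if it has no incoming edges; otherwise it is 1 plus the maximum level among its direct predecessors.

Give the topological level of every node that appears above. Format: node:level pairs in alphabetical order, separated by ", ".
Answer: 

Answer: A:0, B:1, C:1, D:0, E:1, F:0, G:1, H:0

Derivation:
Op 1: add_edge(F, B). Edges now: 1
Op 2: add_edge(A, C). Edges now: 2
Op 3: add_edge(D, E). Edges now: 3
Op 4: add_edge(H, G). Edges now: 4
Op 5: add_edge(A, B). Edges now: 5
Compute levels (Kahn BFS):
  sources (in-degree 0): A, D, F, H
  process A: level=0
    A->B: in-degree(B)=1, level(B)>=1
    A->C: in-degree(C)=0, level(C)=1, enqueue
  process D: level=0
    D->E: in-degree(E)=0, level(E)=1, enqueue
  process F: level=0
    F->B: in-degree(B)=0, level(B)=1, enqueue
  process H: level=0
    H->G: in-degree(G)=0, level(G)=1, enqueue
  process C: level=1
  process E: level=1
  process B: level=1
  process G: level=1
All levels: A:0, B:1, C:1, D:0, E:1, F:0, G:1, H:0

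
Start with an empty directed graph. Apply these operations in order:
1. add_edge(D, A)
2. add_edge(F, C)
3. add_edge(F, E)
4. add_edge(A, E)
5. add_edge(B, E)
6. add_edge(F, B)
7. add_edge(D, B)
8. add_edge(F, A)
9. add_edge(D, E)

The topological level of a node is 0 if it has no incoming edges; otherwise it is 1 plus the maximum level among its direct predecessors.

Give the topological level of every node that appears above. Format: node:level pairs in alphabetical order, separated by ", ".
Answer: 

Op 1: add_edge(D, A). Edges now: 1
Op 2: add_edge(F, C). Edges now: 2
Op 3: add_edge(F, E). Edges now: 3
Op 4: add_edge(A, E). Edges now: 4
Op 5: add_edge(B, E). Edges now: 5
Op 6: add_edge(F, B). Edges now: 6
Op 7: add_edge(D, B). Edges now: 7
Op 8: add_edge(F, A). Edges now: 8
Op 9: add_edge(D, E). Edges now: 9
Compute levels (Kahn BFS):
  sources (in-degree 0): D, F
  process D: level=0
    D->A: in-degree(A)=1, level(A)>=1
    D->B: in-degree(B)=1, level(B)>=1
    D->E: in-degree(E)=3, level(E)>=1
  process F: level=0
    F->A: in-degree(A)=0, level(A)=1, enqueue
    F->B: in-degree(B)=0, level(B)=1, enqueue
    F->C: in-degree(C)=0, level(C)=1, enqueue
    F->E: in-degree(E)=2, level(E)>=1
  process A: level=1
    A->E: in-degree(E)=1, level(E)>=2
  process B: level=1
    B->E: in-degree(E)=0, level(E)=2, enqueue
  process C: level=1
  process E: level=2
All levels: A:1, B:1, C:1, D:0, E:2, F:0

Answer: A:1, B:1, C:1, D:0, E:2, F:0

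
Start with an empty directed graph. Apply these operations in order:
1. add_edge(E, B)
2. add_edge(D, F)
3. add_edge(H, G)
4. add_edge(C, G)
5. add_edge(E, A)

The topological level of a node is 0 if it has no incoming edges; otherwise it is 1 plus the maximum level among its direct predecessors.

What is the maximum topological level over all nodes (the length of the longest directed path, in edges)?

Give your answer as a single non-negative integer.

Op 1: add_edge(E, B). Edges now: 1
Op 2: add_edge(D, F). Edges now: 2
Op 3: add_edge(H, G). Edges now: 3
Op 4: add_edge(C, G). Edges now: 4
Op 5: add_edge(E, A). Edges now: 5
Compute levels (Kahn BFS):
  sources (in-degree 0): C, D, E, H
  process C: level=0
    C->G: in-degree(G)=1, level(G)>=1
  process D: level=0
    D->F: in-degree(F)=0, level(F)=1, enqueue
  process E: level=0
    E->A: in-degree(A)=0, level(A)=1, enqueue
    E->B: in-degree(B)=0, level(B)=1, enqueue
  process H: level=0
    H->G: in-degree(G)=0, level(G)=1, enqueue
  process F: level=1
  process A: level=1
  process B: level=1
  process G: level=1
All levels: A:1, B:1, C:0, D:0, E:0, F:1, G:1, H:0
max level = 1

Answer: 1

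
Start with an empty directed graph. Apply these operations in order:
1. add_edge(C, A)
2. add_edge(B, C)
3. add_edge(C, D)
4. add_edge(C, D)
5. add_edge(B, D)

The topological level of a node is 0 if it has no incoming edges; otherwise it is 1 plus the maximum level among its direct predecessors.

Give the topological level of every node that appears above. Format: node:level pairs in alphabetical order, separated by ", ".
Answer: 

Op 1: add_edge(C, A). Edges now: 1
Op 2: add_edge(B, C). Edges now: 2
Op 3: add_edge(C, D). Edges now: 3
Op 4: add_edge(C, D) (duplicate, no change). Edges now: 3
Op 5: add_edge(B, D). Edges now: 4
Compute levels (Kahn BFS):
  sources (in-degree 0): B
  process B: level=0
    B->C: in-degree(C)=0, level(C)=1, enqueue
    B->D: in-degree(D)=1, level(D)>=1
  process C: level=1
    C->A: in-degree(A)=0, level(A)=2, enqueue
    C->D: in-degree(D)=0, level(D)=2, enqueue
  process A: level=2
  process D: level=2
All levels: A:2, B:0, C:1, D:2

Answer: A:2, B:0, C:1, D:2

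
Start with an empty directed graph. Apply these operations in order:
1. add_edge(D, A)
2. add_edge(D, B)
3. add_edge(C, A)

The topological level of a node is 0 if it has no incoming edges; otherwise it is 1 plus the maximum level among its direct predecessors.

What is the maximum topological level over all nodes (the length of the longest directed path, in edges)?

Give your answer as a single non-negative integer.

Op 1: add_edge(D, A). Edges now: 1
Op 2: add_edge(D, B). Edges now: 2
Op 3: add_edge(C, A). Edges now: 3
Compute levels (Kahn BFS):
  sources (in-degree 0): C, D
  process C: level=0
    C->A: in-degree(A)=1, level(A)>=1
  process D: level=0
    D->A: in-degree(A)=0, level(A)=1, enqueue
    D->B: in-degree(B)=0, level(B)=1, enqueue
  process A: level=1
  process B: level=1
All levels: A:1, B:1, C:0, D:0
max level = 1

Answer: 1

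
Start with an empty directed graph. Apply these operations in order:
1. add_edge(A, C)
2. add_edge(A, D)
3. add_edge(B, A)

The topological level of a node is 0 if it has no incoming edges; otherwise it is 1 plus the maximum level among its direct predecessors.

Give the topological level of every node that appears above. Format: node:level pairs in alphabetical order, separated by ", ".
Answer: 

Op 1: add_edge(A, C). Edges now: 1
Op 2: add_edge(A, D). Edges now: 2
Op 3: add_edge(B, A). Edges now: 3
Compute levels (Kahn BFS):
  sources (in-degree 0): B
  process B: level=0
    B->A: in-degree(A)=0, level(A)=1, enqueue
  process A: level=1
    A->C: in-degree(C)=0, level(C)=2, enqueue
    A->D: in-degree(D)=0, level(D)=2, enqueue
  process C: level=2
  process D: level=2
All levels: A:1, B:0, C:2, D:2

Answer: A:1, B:0, C:2, D:2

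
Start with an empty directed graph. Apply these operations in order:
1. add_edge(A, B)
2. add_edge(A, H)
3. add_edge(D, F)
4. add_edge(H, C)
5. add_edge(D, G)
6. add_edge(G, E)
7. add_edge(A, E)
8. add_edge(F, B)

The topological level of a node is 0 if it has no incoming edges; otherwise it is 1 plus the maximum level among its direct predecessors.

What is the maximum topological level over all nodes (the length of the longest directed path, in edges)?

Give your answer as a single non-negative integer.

Op 1: add_edge(A, B). Edges now: 1
Op 2: add_edge(A, H). Edges now: 2
Op 3: add_edge(D, F). Edges now: 3
Op 4: add_edge(H, C). Edges now: 4
Op 5: add_edge(D, G). Edges now: 5
Op 6: add_edge(G, E). Edges now: 6
Op 7: add_edge(A, E). Edges now: 7
Op 8: add_edge(F, B). Edges now: 8
Compute levels (Kahn BFS):
  sources (in-degree 0): A, D
  process A: level=0
    A->B: in-degree(B)=1, level(B)>=1
    A->E: in-degree(E)=1, level(E)>=1
    A->H: in-degree(H)=0, level(H)=1, enqueue
  process D: level=0
    D->F: in-degree(F)=0, level(F)=1, enqueue
    D->G: in-degree(G)=0, level(G)=1, enqueue
  process H: level=1
    H->C: in-degree(C)=0, level(C)=2, enqueue
  process F: level=1
    F->B: in-degree(B)=0, level(B)=2, enqueue
  process G: level=1
    G->E: in-degree(E)=0, level(E)=2, enqueue
  process C: level=2
  process B: level=2
  process E: level=2
All levels: A:0, B:2, C:2, D:0, E:2, F:1, G:1, H:1
max level = 2

Answer: 2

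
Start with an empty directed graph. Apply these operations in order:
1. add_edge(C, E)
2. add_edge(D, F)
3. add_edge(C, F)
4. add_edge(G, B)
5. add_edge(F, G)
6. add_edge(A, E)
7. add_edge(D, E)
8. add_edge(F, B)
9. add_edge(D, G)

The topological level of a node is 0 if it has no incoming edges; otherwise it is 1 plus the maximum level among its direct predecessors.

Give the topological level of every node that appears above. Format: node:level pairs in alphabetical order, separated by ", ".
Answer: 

Op 1: add_edge(C, E). Edges now: 1
Op 2: add_edge(D, F). Edges now: 2
Op 3: add_edge(C, F). Edges now: 3
Op 4: add_edge(G, B). Edges now: 4
Op 5: add_edge(F, G). Edges now: 5
Op 6: add_edge(A, E). Edges now: 6
Op 7: add_edge(D, E). Edges now: 7
Op 8: add_edge(F, B). Edges now: 8
Op 9: add_edge(D, G). Edges now: 9
Compute levels (Kahn BFS):
  sources (in-degree 0): A, C, D
  process A: level=0
    A->E: in-degree(E)=2, level(E)>=1
  process C: level=0
    C->E: in-degree(E)=1, level(E)>=1
    C->F: in-degree(F)=1, level(F)>=1
  process D: level=0
    D->E: in-degree(E)=0, level(E)=1, enqueue
    D->F: in-degree(F)=0, level(F)=1, enqueue
    D->G: in-degree(G)=1, level(G)>=1
  process E: level=1
  process F: level=1
    F->B: in-degree(B)=1, level(B)>=2
    F->G: in-degree(G)=0, level(G)=2, enqueue
  process G: level=2
    G->B: in-degree(B)=0, level(B)=3, enqueue
  process B: level=3
All levels: A:0, B:3, C:0, D:0, E:1, F:1, G:2

Answer: A:0, B:3, C:0, D:0, E:1, F:1, G:2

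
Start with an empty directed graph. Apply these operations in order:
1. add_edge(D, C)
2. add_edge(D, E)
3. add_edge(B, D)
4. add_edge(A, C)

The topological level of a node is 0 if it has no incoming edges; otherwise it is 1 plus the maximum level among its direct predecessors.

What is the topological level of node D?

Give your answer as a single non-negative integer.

Answer: 1

Derivation:
Op 1: add_edge(D, C). Edges now: 1
Op 2: add_edge(D, E). Edges now: 2
Op 3: add_edge(B, D). Edges now: 3
Op 4: add_edge(A, C). Edges now: 4
Compute levels (Kahn BFS):
  sources (in-degree 0): A, B
  process A: level=0
    A->C: in-degree(C)=1, level(C)>=1
  process B: level=0
    B->D: in-degree(D)=0, level(D)=1, enqueue
  process D: level=1
    D->C: in-degree(C)=0, level(C)=2, enqueue
    D->E: in-degree(E)=0, level(E)=2, enqueue
  process C: level=2
  process E: level=2
All levels: A:0, B:0, C:2, D:1, E:2
level(D) = 1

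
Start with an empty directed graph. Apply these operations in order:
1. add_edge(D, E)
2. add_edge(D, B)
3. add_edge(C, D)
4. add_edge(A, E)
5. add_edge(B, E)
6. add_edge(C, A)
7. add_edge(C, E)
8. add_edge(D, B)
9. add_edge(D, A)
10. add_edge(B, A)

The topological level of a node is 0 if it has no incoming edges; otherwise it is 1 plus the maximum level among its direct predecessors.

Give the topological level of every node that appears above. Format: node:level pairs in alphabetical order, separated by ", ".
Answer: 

Op 1: add_edge(D, E). Edges now: 1
Op 2: add_edge(D, B). Edges now: 2
Op 3: add_edge(C, D). Edges now: 3
Op 4: add_edge(A, E). Edges now: 4
Op 5: add_edge(B, E). Edges now: 5
Op 6: add_edge(C, A). Edges now: 6
Op 7: add_edge(C, E). Edges now: 7
Op 8: add_edge(D, B) (duplicate, no change). Edges now: 7
Op 9: add_edge(D, A). Edges now: 8
Op 10: add_edge(B, A). Edges now: 9
Compute levels (Kahn BFS):
  sources (in-degree 0): C
  process C: level=0
    C->A: in-degree(A)=2, level(A)>=1
    C->D: in-degree(D)=0, level(D)=1, enqueue
    C->E: in-degree(E)=3, level(E)>=1
  process D: level=1
    D->A: in-degree(A)=1, level(A)>=2
    D->B: in-degree(B)=0, level(B)=2, enqueue
    D->E: in-degree(E)=2, level(E)>=2
  process B: level=2
    B->A: in-degree(A)=0, level(A)=3, enqueue
    B->E: in-degree(E)=1, level(E)>=3
  process A: level=3
    A->E: in-degree(E)=0, level(E)=4, enqueue
  process E: level=4
All levels: A:3, B:2, C:0, D:1, E:4

Answer: A:3, B:2, C:0, D:1, E:4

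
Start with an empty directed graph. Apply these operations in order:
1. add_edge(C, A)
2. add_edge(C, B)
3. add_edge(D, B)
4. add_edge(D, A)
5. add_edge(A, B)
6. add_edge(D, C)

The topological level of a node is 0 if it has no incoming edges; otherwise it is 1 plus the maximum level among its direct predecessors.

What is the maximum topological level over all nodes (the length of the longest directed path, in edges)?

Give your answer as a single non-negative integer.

Op 1: add_edge(C, A). Edges now: 1
Op 2: add_edge(C, B). Edges now: 2
Op 3: add_edge(D, B). Edges now: 3
Op 4: add_edge(D, A). Edges now: 4
Op 5: add_edge(A, B). Edges now: 5
Op 6: add_edge(D, C). Edges now: 6
Compute levels (Kahn BFS):
  sources (in-degree 0): D
  process D: level=0
    D->A: in-degree(A)=1, level(A)>=1
    D->B: in-degree(B)=2, level(B)>=1
    D->C: in-degree(C)=0, level(C)=1, enqueue
  process C: level=1
    C->A: in-degree(A)=0, level(A)=2, enqueue
    C->B: in-degree(B)=1, level(B)>=2
  process A: level=2
    A->B: in-degree(B)=0, level(B)=3, enqueue
  process B: level=3
All levels: A:2, B:3, C:1, D:0
max level = 3

Answer: 3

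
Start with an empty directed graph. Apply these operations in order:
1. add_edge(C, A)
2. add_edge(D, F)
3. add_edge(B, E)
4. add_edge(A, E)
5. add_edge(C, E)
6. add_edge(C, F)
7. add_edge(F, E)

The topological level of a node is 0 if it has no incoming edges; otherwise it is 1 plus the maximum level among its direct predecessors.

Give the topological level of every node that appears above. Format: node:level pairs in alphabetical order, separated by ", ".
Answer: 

Op 1: add_edge(C, A). Edges now: 1
Op 2: add_edge(D, F). Edges now: 2
Op 3: add_edge(B, E). Edges now: 3
Op 4: add_edge(A, E). Edges now: 4
Op 5: add_edge(C, E). Edges now: 5
Op 6: add_edge(C, F). Edges now: 6
Op 7: add_edge(F, E). Edges now: 7
Compute levels (Kahn BFS):
  sources (in-degree 0): B, C, D
  process B: level=0
    B->E: in-degree(E)=3, level(E)>=1
  process C: level=0
    C->A: in-degree(A)=0, level(A)=1, enqueue
    C->E: in-degree(E)=2, level(E)>=1
    C->F: in-degree(F)=1, level(F)>=1
  process D: level=0
    D->F: in-degree(F)=0, level(F)=1, enqueue
  process A: level=1
    A->E: in-degree(E)=1, level(E)>=2
  process F: level=1
    F->E: in-degree(E)=0, level(E)=2, enqueue
  process E: level=2
All levels: A:1, B:0, C:0, D:0, E:2, F:1

Answer: A:1, B:0, C:0, D:0, E:2, F:1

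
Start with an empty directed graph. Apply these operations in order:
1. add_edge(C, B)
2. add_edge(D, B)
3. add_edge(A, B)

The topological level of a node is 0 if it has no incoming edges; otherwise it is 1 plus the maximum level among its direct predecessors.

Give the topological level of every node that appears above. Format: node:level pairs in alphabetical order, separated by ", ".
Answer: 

Op 1: add_edge(C, B). Edges now: 1
Op 2: add_edge(D, B). Edges now: 2
Op 3: add_edge(A, B). Edges now: 3
Compute levels (Kahn BFS):
  sources (in-degree 0): A, C, D
  process A: level=0
    A->B: in-degree(B)=2, level(B)>=1
  process C: level=0
    C->B: in-degree(B)=1, level(B)>=1
  process D: level=0
    D->B: in-degree(B)=0, level(B)=1, enqueue
  process B: level=1
All levels: A:0, B:1, C:0, D:0

Answer: A:0, B:1, C:0, D:0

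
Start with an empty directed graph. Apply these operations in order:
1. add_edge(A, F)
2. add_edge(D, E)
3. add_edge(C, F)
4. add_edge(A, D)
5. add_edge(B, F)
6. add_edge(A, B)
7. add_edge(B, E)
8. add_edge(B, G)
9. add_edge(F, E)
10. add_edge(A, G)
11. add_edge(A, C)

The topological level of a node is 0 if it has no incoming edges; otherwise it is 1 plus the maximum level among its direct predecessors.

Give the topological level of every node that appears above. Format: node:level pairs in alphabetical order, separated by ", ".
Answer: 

Op 1: add_edge(A, F). Edges now: 1
Op 2: add_edge(D, E). Edges now: 2
Op 3: add_edge(C, F). Edges now: 3
Op 4: add_edge(A, D). Edges now: 4
Op 5: add_edge(B, F). Edges now: 5
Op 6: add_edge(A, B). Edges now: 6
Op 7: add_edge(B, E). Edges now: 7
Op 8: add_edge(B, G). Edges now: 8
Op 9: add_edge(F, E). Edges now: 9
Op 10: add_edge(A, G). Edges now: 10
Op 11: add_edge(A, C). Edges now: 11
Compute levels (Kahn BFS):
  sources (in-degree 0): A
  process A: level=0
    A->B: in-degree(B)=0, level(B)=1, enqueue
    A->C: in-degree(C)=0, level(C)=1, enqueue
    A->D: in-degree(D)=0, level(D)=1, enqueue
    A->F: in-degree(F)=2, level(F)>=1
    A->G: in-degree(G)=1, level(G)>=1
  process B: level=1
    B->E: in-degree(E)=2, level(E)>=2
    B->F: in-degree(F)=1, level(F)>=2
    B->G: in-degree(G)=0, level(G)=2, enqueue
  process C: level=1
    C->F: in-degree(F)=0, level(F)=2, enqueue
  process D: level=1
    D->E: in-degree(E)=1, level(E)>=2
  process G: level=2
  process F: level=2
    F->E: in-degree(E)=0, level(E)=3, enqueue
  process E: level=3
All levels: A:0, B:1, C:1, D:1, E:3, F:2, G:2

Answer: A:0, B:1, C:1, D:1, E:3, F:2, G:2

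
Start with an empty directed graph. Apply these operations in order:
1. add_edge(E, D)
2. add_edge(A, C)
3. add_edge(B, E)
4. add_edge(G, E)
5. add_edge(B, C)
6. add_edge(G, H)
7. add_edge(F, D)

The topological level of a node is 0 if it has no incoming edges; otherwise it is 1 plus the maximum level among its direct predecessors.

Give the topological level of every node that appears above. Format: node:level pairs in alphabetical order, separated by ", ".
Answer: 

Op 1: add_edge(E, D). Edges now: 1
Op 2: add_edge(A, C). Edges now: 2
Op 3: add_edge(B, E). Edges now: 3
Op 4: add_edge(G, E). Edges now: 4
Op 5: add_edge(B, C). Edges now: 5
Op 6: add_edge(G, H). Edges now: 6
Op 7: add_edge(F, D). Edges now: 7
Compute levels (Kahn BFS):
  sources (in-degree 0): A, B, F, G
  process A: level=0
    A->C: in-degree(C)=1, level(C)>=1
  process B: level=0
    B->C: in-degree(C)=0, level(C)=1, enqueue
    B->E: in-degree(E)=1, level(E)>=1
  process F: level=0
    F->D: in-degree(D)=1, level(D)>=1
  process G: level=0
    G->E: in-degree(E)=0, level(E)=1, enqueue
    G->H: in-degree(H)=0, level(H)=1, enqueue
  process C: level=1
  process E: level=1
    E->D: in-degree(D)=0, level(D)=2, enqueue
  process H: level=1
  process D: level=2
All levels: A:0, B:0, C:1, D:2, E:1, F:0, G:0, H:1

Answer: A:0, B:0, C:1, D:2, E:1, F:0, G:0, H:1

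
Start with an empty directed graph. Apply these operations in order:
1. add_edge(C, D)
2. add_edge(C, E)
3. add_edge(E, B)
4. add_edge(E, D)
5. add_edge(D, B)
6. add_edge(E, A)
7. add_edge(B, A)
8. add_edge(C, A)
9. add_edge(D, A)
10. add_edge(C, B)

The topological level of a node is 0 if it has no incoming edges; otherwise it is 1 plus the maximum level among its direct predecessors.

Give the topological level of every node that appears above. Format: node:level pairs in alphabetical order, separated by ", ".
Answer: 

Answer: A:4, B:3, C:0, D:2, E:1

Derivation:
Op 1: add_edge(C, D). Edges now: 1
Op 2: add_edge(C, E). Edges now: 2
Op 3: add_edge(E, B). Edges now: 3
Op 4: add_edge(E, D). Edges now: 4
Op 5: add_edge(D, B). Edges now: 5
Op 6: add_edge(E, A). Edges now: 6
Op 7: add_edge(B, A). Edges now: 7
Op 8: add_edge(C, A). Edges now: 8
Op 9: add_edge(D, A). Edges now: 9
Op 10: add_edge(C, B). Edges now: 10
Compute levels (Kahn BFS):
  sources (in-degree 0): C
  process C: level=0
    C->A: in-degree(A)=3, level(A)>=1
    C->B: in-degree(B)=2, level(B)>=1
    C->D: in-degree(D)=1, level(D)>=1
    C->E: in-degree(E)=0, level(E)=1, enqueue
  process E: level=1
    E->A: in-degree(A)=2, level(A)>=2
    E->B: in-degree(B)=1, level(B)>=2
    E->D: in-degree(D)=0, level(D)=2, enqueue
  process D: level=2
    D->A: in-degree(A)=1, level(A)>=3
    D->B: in-degree(B)=0, level(B)=3, enqueue
  process B: level=3
    B->A: in-degree(A)=0, level(A)=4, enqueue
  process A: level=4
All levels: A:4, B:3, C:0, D:2, E:1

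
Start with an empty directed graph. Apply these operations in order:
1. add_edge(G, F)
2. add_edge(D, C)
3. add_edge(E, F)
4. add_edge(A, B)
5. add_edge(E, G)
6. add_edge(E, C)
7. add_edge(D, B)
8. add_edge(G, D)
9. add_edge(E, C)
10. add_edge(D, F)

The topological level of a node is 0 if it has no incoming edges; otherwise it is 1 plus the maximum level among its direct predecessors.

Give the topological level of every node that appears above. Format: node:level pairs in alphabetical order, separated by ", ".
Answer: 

Answer: A:0, B:3, C:3, D:2, E:0, F:3, G:1

Derivation:
Op 1: add_edge(G, F). Edges now: 1
Op 2: add_edge(D, C). Edges now: 2
Op 3: add_edge(E, F). Edges now: 3
Op 4: add_edge(A, B). Edges now: 4
Op 5: add_edge(E, G). Edges now: 5
Op 6: add_edge(E, C). Edges now: 6
Op 7: add_edge(D, B). Edges now: 7
Op 8: add_edge(G, D). Edges now: 8
Op 9: add_edge(E, C) (duplicate, no change). Edges now: 8
Op 10: add_edge(D, F). Edges now: 9
Compute levels (Kahn BFS):
  sources (in-degree 0): A, E
  process A: level=0
    A->B: in-degree(B)=1, level(B)>=1
  process E: level=0
    E->C: in-degree(C)=1, level(C)>=1
    E->F: in-degree(F)=2, level(F)>=1
    E->G: in-degree(G)=0, level(G)=1, enqueue
  process G: level=1
    G->D: in-degree(D)=0, level(D)=2, enqueue
    G->F: in-degree(F)=1, level(F)>=2
  process D: level=2
    D->B: in-degree(B)=0, level(B)=3, enqueue
    D->C: in-degree(C)=0, level(C)=3, enqueue
    D->F: in-degree(F)=0, level(F)=3, enqueue
  process B: level=3
  process C: level=3
  process F: level=3
All levels: A:0, B:3, C:3, D:2, E:0, F:3, G:1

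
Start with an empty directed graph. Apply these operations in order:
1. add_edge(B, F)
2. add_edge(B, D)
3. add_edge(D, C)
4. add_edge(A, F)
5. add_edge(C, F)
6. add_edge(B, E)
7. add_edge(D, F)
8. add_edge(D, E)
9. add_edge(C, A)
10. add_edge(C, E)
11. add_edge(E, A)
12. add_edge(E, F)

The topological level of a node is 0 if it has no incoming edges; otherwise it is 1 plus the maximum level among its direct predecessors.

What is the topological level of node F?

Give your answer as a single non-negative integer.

Op 1: add_edge(B, F). Edges now: 1
Op 2: add_edge(B, D). Edges now: 2
Op 3: add_edge(D, C). Edges now: 3
Op 4: add_edge(A, F). Edges now: 4
Op 5: add_edge(C, F). Edges now: 5
Op 6: add_edge(B, E). Edges now: 6
Op 7: add_edge(D, F). Edges now: 7
Op 8: add_edge(D, E). Edges now: 8
Op 9: add_edge(C, A). Edges now: 9
Op 10: add_edge(C, E). Edges now: 10
Op 11: add_edge(E, A). Edges now: 11
Op 12: add_edge(E, F). Edges now: 12
Compute levels (Kahn BFS):
  sources (in-degree 0): B
  process B: level=0
    B->D: in-degree(D)=0, level(D)=1, enqueue
    B->E: in-degree(E)=2, level(E)>=1
    B->F: in-degree(F)=4, level(F)>=1
  process D: level=1
    D->C: in-degree(C)=0, level(C)=2, enqueue
    D->E: in-degree(E)=1, level(E)>=2
    D->F: in-degree(F)=3, level(F)>=2
  process C: level=2
    C->A: in-degree(A)=1, level(A)>=3
    C->E: in-degree(E)=0, level(E)=3, enqueue
    C->F: in-degree(F)=2, level(F)>=3
  process E: level=3
    E->A: in-degree(A)=0, level(A)=4, enqueue
    E->F: in-degree(F)=1, level(F)>=4
  process A: level=4
    A->F: in-degree(F)=0, level(F)=5, enqueue
  process F: level=5
All levels: A:4, B:0, C:2, D:1, E:3, F:5
level(F) = 5

Answer: 5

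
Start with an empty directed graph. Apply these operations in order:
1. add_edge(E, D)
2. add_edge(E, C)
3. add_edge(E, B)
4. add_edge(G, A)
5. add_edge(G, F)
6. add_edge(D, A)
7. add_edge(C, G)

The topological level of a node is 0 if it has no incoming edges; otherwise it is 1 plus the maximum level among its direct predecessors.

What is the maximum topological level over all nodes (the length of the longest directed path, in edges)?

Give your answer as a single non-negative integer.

Answer: 3

Derivation:
Op 1: add_edge(E, D). Edges now: 1
Op 2: add_edge(E, C). Edges now: 2
Op 3: add_edge(E, B). Edges now: 3
Op 4: add_edge(G, A). Edges now: 4
Op 5: add_edge(G, F). Edges now: 5
Op 6: add_edge(D, A). Edges now: 6
Op 7: add_edge(C, G). Edges now: 7
Compute levels (Kahn BFS):
  sources (in-degree 0): E
  process E: level=0
    E->B: in-degree(B)=0, level(B)=1, enqueue
    E->C: in-degree(C)=0, level(C)=1, enqueue
    E->D: in-degree(D)=0, level(D)=1, enqueue
  process B: level=1
  process C: level=1
    C->G: in-degree(G)=0, level(G)=2, enqueue
  process D: level=1
    D->A: in-degree(A)=1, level(A)>=2
  process G: level=2
    G->A: in-degree(A)=0, level(A)=3, enqueue
    G->F: in-degree(F)=0, level(F)=3, enqueue
  process A: level=3
  process F: level=3
All levels: A:3, B:1, C:1, D:1, E:0, F:3, G:2
max level = 3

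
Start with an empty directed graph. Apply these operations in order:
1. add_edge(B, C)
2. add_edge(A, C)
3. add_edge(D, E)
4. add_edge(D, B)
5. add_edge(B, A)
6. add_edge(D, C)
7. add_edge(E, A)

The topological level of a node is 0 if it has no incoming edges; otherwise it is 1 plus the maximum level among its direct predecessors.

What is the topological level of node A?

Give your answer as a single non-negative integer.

Op 1: add_edge(B, C). Edges now: 1
Op 2: add_edge(A, C). Edges now: 2
Op 3: add_edge(D, E). Edges now: 3
Op 4: add_edge(D, B). Edges now: 4
Op 5: add_edge(B, A). Edges now: 5
Op 6: add_edge(D, C). Edges now: 6
Op 7: add_edge(E, A). Edges now: 7
Compute levels (Kahn BFS):
  sources (in-degree 0): D
  process D: level=0
    D->B: in-degree(B)=0, level(B)=1, enqueue
    D->C: in-degree(C)=2, level(C)>=1
    D->E: in-degree(E)=0, level(E)=1, enqueue
  process B: level=1
    B->A: in-degree(A)=1, level(A)>=2
    B->C: in-degree(C)=1, level(C)>=2
  process E: level=1
    E->A: in-degree(A)=0, level(A)=2, enqueue
  process A: level=2
    A->C: in-degree(C)=0, level(C)=3, enqueue
  process C: level=3
All levels: A:2, B:1, C:3, D:0, E:1
level(A) = 2

Answer: 2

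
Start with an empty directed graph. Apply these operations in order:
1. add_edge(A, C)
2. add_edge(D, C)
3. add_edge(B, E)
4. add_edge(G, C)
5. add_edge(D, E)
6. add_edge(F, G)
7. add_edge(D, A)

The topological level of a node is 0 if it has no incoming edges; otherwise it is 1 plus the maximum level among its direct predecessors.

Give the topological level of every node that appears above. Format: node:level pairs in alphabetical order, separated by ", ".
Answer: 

Op 1: add_edge(A, C). Edges now: 1
Op 2: add_edge(D, C). Edges now: 2
Op 3: add_edge(B, E). Edges now: 3
Op 4: add_edge(G, C). Edges now: 4
Op 5: add_edge(D, E). Edges now: 5
Op 6: add_edge(F, G). Edges now: 6
Op 7: add_edge(D, A). Edges now: 7
Compute levels (Kahn BFS):
  sources (in-degree 0): B, D, F
  process B: level=0
    B->E: in-degree(E)=1, level(E)>=1
  process D: level=0
    D->A: in-degree(A)=0, level(A)=1, enqueue
    D->C: in-degree(C)=2, level(C)>=1
    D->E: in-degree(E)=0, level(E)=1, enqueue
  process F: level=0
    F->G: in-degree(G)=0, level(G)=1, enqueue
  process A: level=1
    A->C: in-degree(C)=1, level(C)>=2
  process E: level=1
  process G: level=1
    G->C: in-degree(C)=0, level(C)=2, enqueue
  process C: level=2
All levels: A:1, B:0, C:2, D:0, E:1, F:0, G:1

Answer: A:1, B:0, C:2, D:0, E:1, F:0, G:1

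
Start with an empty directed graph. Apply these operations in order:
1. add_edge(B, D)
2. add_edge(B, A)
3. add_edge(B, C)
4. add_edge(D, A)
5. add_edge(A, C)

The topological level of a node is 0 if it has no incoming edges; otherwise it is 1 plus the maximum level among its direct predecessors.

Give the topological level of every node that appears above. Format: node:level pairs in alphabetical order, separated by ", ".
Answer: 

Answer: A:2, B:0, C:3, D:1

Derivation:
Op 1: add_edge(B, D). Edges now: 1
Op 2: add_edge(B, A). Edges now: 2
Op 3: add_edge(B, C). Edges now: 3
Op 4: add_edge(D, A). Edges now: 4
Op 5: add_edge(A, C). Edges now: 5
Compute levels (Kahn BFS):
  sources (in-degree 0): B
  process B: level=0
    B->A: in-degree(A)=1, level(A)>=1
    B->C: in-degree(C)=1, level(C)>=1
    B->D: in-degree(D)=0, level(D)=1, enqueue
  process D: level=1
    D->A: in-degree(A)=0, level(A)=2, enqueue
  process A: level=2
    A->C: in-degree(C)=0, level(C)=3, enqueue
  process C: level=3
All levels: A:2, B:0, C:3, D:1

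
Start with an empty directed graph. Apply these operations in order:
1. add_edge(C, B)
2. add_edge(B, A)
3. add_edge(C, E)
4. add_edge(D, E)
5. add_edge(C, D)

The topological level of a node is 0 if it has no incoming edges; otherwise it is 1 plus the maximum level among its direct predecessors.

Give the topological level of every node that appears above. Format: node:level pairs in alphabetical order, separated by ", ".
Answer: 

Answer: A:2, B:1, C:0, D:1, E:2

Derivation:
Op 1: add_edge(C, B). Edges now: 1
Op 2: add_edge(B, A). Edges now: 2
Op 3: add_edge(C, E). Edges now: 3
Op 4: add_edge(D, E). Edges now: 4
Op 5: add_edge(C, D). Edges now: 5
Compute levels (Kahn BFS):
  sources (in-degree 0): C
  process C: level=0
    C->B: in-degree(B)=0, level(B)=1, enqueue
    C->D: in-degree(D)=0, level(D)=1, enqueue
    C->E: in-degree(E)=1, level(E)>=1
  process B: level=1
    B->A: in-degree(A)=0, level(A)=2, enqueue
  process D: level=1
    D->E: in-degree(E)=0, level(E)=2, enqueue
  process A: level=2
  process E: level=2
All levels: A:2, B:1, C:0, D:1, E:2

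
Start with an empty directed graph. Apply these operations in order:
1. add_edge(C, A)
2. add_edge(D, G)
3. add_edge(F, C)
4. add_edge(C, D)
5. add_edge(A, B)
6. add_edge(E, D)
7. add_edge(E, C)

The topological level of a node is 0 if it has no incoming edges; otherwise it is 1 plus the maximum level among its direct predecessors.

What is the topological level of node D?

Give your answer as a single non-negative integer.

Answer: 2

Derivation:
Op 1: add_edge(C, A). Edges now: 1
Op 2: add_edge(D, G). Edges now: 2
Op 3: add_edge(F, C). Edges now: 3
Op 4: add_edge(C, D). Edges now: 4
Op 5: add_edge(A, B). Edges now: 5
Op 6: add_edge(E, D). Edges now: 6
Op 7: add_edge(E, C). Edges now: 7
Compute levels (Kahn BFS):
  sources (in-degree 0): E, F
  process E: level=0
    E->C: in-degree(C)=1, level(C)>=1
    E->D: in-degree(D)=1, level(D)>=1
  process F: level=0
    F->C: in-degree(C)=0, level(C)=1, enqueue
  process C: level=1
    C->A: in-degree(A)=0, level(A)=2, enqueue
    C->D: in-degree(D)=0, level(D)=2, enqueue
  process A: level=2
    A->B: in-degree(B)=0, level(B)=3, enqueue
  process D: level=2
    D->G: in-degree(G)=0, level(G)=3, enqueue
  process B: level=3
  process G: level=3
All levels: A:2, B:3, C:1, D:2, E:0, F:0, G:3
level(D) = 2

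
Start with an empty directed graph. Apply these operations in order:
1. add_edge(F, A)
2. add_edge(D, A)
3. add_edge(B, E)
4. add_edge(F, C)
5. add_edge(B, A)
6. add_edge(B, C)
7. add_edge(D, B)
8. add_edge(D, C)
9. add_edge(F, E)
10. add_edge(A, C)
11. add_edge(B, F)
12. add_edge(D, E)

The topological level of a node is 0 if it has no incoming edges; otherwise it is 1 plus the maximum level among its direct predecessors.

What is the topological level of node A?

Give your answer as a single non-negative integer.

Answer: 3

Derivation:
Op 1: add_edge(F, A). Edges now: 1
Op 2: add_edge(D, A). Edges now: 2
Op 3: add_edge(B, E). Edges now: 3
Op 4: add_edge(F, C). Edges now: 4
Op 5: add_edge(B, A). Edges now: 5
Op 6: add_edge(B, C). Edges now: 6
Op 7: add_edge(D, B). Edges now: 7
Op 8: add_edge(D, C). Edges now: 8
Op 9: add_edge(F, E). Edges now: 9
Op 10: add_edge(A, C). Edges now: 10
Op 11: add_edge(B, F). Edges now: 11
Op 12: add_edge(D, E). Edges now: 12
Compute levels (Kahn BFS):
  sources (in-degree 0): D
  process D: level=0
    D->A: in-degree(A)=2, level(A)>=1
    D->B: in-degree(B)=0, level(B)=1, enqueue
    D->C: in-degree(C)=3, level(C)>=1
    D->E: in-degree(E)=2, level(E)>=1
  process B: level=1
    B->A: in-degree(A)=1, level(A)>=2
    B->C: in-degree(C)=2, level(C)>=2
    B->E: in-degree(E)=1, level(E)>=2
    B->F: in-degree(F)=0, level(F)=2, enqueue
  process F: level=2
    F->A: in-degree(A)=0, level(A)=3, enqueue
    F->C: in-degree(C)=1, level(C)>=3
    F->E: in-degree(E)=0, level(E)=3, enqueue
  process A: level=3
    A->C: in-degree(C)=0, level(C)=4, enqueue
  process E: level=3
  process C: level=4
All levels: A:3, B:1, C:4, D:0, E:3, F:2
level(A) = 3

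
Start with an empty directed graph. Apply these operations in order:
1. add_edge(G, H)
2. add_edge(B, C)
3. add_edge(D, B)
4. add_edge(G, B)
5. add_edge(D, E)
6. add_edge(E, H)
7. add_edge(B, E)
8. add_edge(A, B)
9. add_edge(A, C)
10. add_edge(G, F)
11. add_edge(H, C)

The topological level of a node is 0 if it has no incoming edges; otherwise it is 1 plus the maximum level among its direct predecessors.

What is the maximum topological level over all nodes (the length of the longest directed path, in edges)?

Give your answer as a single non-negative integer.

Answer: 4

Derivation:
Op 1: add_edge(G, H). Edges now: 1
Op 2: add_edge(B, C). Edges now: 2
Op 3: add_edge(D, B). Edges now: 3
Op 4: add_edge(G, B). Edges now: 4
Op 5: add_edge(D, E). Edges now: 5
Op 6: add_edge(E, H). Edges now: 6
Op 7: add_edge(B, E). Edges now: 7
Op 8: add_edge(A, B). Edges now: 8
Op 9: add_edge(A, C). Edges now: 9
Op 10: add_edge(G, F). Edges now: 10
Op 11: add_edge(H, C). Edges now: 11
Compute levels (Kahn BFS):
  sources (in-degree 0): A, D, G
  process A: level=0
    A->B: in-degree(B)=2, level(B)>=1
    A->C: in-degree(C)=2, level(C)>=1
  process D: level=0
    D->B: in-degree(B)=1, level(B)>=1
    D->E: in-degree(E)=1, level(E)>=1
  process G: level=0
    G->B: in-degree(B)=0, level(B)=1, enqueue
    G->F: in-degree(F)=0, level(F)=1, enqueue
    G->H: in-degree(H)=1, level(H)>=1
  process B: level=1
    B->C: in-degree(C)=1, level(C)>=2
    B->E: in-degree(E)=0, level(E)=2, enqueue
  process F: level=1
  process E: level=2
    E->H: in-degree(H)=0, level(H)=3, enqueue
  process H: level=3
    H->C: in-degree(C)=0, level(C)=4, enqueue
  process C: level=4
All levels: A:0, B:1, C:4, D:0, E:2, F:1, G:0, H:3
max level = 4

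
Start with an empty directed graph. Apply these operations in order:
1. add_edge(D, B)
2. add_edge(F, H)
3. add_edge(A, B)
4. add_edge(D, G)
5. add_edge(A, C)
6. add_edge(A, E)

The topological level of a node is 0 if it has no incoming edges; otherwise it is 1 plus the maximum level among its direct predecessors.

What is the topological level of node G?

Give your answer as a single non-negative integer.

Op 1: add_edge(D, B). Edges now: 1
Op 2: add_edge(F, H). Edges now: 2
Op 3: add_edge(A, B). Edges now: 3
Op 4: add_edge(D, G). Edges now: 4
Op 5: add_edge(A, C). Edges now: 5
Op 6: add_edge(A, E). Edges now: 6
Compute levels (Kahn BFS):
  sources (in-degree 0): A, D, F
  process A: level=0
    A->B: in-degree(B)=1, level(B)>=1
    A->C: in-degree(C)=0, level(C)=1, enqueue
    A->E: in-degree(E)=0, level(E)=1, enqueue
  process D: level=0
    D->B: in-degree(B)=0, level(B)=1, enqueue
    D->G: in-degree(G)=0, level(G)=1, enqueue
  process F: level=0
    F->H: in-degree(H)=0, level(H)=1, enqueue
  process C: level=1
  process E: level=1
  process B: level=1
  process G: level=1
  process H: level=1
All levels: A:0, B:1, C:1, D:0, E:1, F:0, G:1, H:1
level(G) = 1

Answer: 1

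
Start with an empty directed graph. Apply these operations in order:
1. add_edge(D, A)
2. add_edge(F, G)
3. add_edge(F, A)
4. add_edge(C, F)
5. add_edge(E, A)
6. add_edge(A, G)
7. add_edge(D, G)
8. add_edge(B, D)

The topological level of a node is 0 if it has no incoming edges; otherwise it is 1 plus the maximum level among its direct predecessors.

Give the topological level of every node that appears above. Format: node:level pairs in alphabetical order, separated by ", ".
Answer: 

Answer: A:2, B:0, C:0, D:1, E:0, F:1, G:3

Derivation:
Op 1: add_edge(D, A). Edges now: 1
Op 2: add_edge(F, G). Edges now: 2
Op 3: add_edge(F, A). Edges now: 3
Op 4: add_edge(C, F). Edges now: 4
Op 5: add_edge(E, A). Edges now: 5
Op 6: add_edge(A, G). Edges now: 6
Op 7: add_edge(D, G). Edges now: 7
Op 8: add_edge(B, D). Edges now: 8
Compute levels (Kahn BFS):
  sources (in-degree 0): B, C, E
  process B: level=0
    B->D: in-degree(D)=0, level(D)=1, enqueue
  process C: level=0
    C->F: in-degree(F)=0, level(F)=1, enqueue
  process E: level=0
    E->A: in-degree(A)=2, level(A)>=1
  process D: level=1
    D->A: in-degree(A)=1, level(A)>=2
    D->G: in-degree(G)=2, level(G)>=2
  process F: level=1
    F->A: in-degree(A)=0, level(A)=2, enqueue
    F->G: in-degree(G)=1, level(G)>=2
  process A: level=2
    A->G: in-degree(G)=0, level(G)=3, enqueue
  process G: level=3
All levels: A:2, B:0, C:0, D:1, E:0, F:1, G:3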